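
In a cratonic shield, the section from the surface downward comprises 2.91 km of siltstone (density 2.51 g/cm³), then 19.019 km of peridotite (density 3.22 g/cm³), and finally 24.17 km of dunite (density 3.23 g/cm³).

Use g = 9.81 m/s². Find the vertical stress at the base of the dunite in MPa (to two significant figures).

1400 MPa

siltstone: 2510 kg/m³ × 9.81 m/s² × 2910 m = 7.165×10^7 Pa = 71.65 MPa
peridotite: 3220 kg/m³ × 9.81 m/s² × 19019 m = 6.008×10^8 Pa = 600.8 MPa
dunite: 3230 kg/m³ × 9.81 m/s² × 24170 m = 7.659×10^8 Pa = 765.9 MPa
Total = 71.65 + 600.8 + 765.9 = 1438.3 MPa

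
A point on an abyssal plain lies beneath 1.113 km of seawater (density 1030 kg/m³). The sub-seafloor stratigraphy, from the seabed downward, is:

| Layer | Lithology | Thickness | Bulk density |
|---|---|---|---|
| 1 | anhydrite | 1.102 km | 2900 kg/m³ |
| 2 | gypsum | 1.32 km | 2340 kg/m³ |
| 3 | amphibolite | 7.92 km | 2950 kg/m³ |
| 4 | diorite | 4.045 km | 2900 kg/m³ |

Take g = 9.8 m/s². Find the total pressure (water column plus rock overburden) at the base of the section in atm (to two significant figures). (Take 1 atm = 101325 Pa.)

seawater: 1030 kg/m³ × 9.8 m/s² × 1113 m = 1.123×10^7 Pa = 110.9 atm
anhydrite: 2900 kg/m³ × 9.8 m/s² × 1102 m = 3.132×10^7 Pa = 309.1 atm
gypsum: 2340 kg/m³ × 9.8 m/s² × 1320 m = 3.027×10^7 Pa = 298.7 atm
amphibolite: 2950 kg/m³ × 9.8 m/s² × 7920 m = 2.290×10^8 Pa = 2260 atm
diorite: 2900 kg/m³ × 9.8 m/s² × 4045 m = 1.150×10^8 Pa = 1135 atm
Total = 110.9 + 309.1 + 298.7 + 2260 + 1135 = 4113.0 atm

4100 atm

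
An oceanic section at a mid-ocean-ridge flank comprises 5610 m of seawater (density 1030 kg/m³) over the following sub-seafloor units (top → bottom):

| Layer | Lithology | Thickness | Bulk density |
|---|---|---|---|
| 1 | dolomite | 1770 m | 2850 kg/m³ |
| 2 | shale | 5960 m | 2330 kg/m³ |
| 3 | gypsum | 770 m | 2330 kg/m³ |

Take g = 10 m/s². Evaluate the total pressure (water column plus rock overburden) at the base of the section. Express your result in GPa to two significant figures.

seawater: 1030 kg/m³ × 10 m/s² × 5610 m = 5.778×10^7 Pa = 0.05778 GPa
dolomite: 2850 kg/m³ × 10 m/s² × 1770 m = 5.045×10^7 Pa = 0.05044 GPa
shale: 2330 kg/m³ × 10 m/s² × 5960 m = 1.389×10^8 Pa = 0.1389 GPa
gypsum: 2330 kg/m³ × 10 m/s² × 770 m = 1.794×10^7 Pa = 0.01794 GPa
Total = 0.05778 + 0.05044 + 0.1389 + 0.01794 = 0.26504 GPa

0.27 GPa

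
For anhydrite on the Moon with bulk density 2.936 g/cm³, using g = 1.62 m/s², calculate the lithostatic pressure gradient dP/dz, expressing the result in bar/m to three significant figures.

dP/dz = ρg = 2936 kg/m³ × 1.62 m/s² = 4756.3 Pa/m
= 4756.3 Pa/m × (1 bar/m / 1.0000×10^5 Pa/m) = 0.047563 bar/m

0.0476 bar/m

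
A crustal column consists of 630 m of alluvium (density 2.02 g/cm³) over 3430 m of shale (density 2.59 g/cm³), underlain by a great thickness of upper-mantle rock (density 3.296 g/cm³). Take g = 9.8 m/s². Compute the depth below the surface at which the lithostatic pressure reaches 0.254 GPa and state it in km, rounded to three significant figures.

8.84 km

Pressure at base of upper layers: 2020×9.8×630 + 2590×9.8×3430 = 9.953×10^7 Pa = 0.09953 GPa
Remaining pressure to be supplied by upper-mantle rock: 2.540×10^8 − 9.953×10^7 = 1.545×10^8 Pa
Additional depth in upper-mantle rock = 1.545×10^8 Pa / (3296 kg/m³ × 9.8 m/s²) = 4782.2 m
Total depth = 4060 m + 4782.2 m = 8842.2 m
= 8.8422 km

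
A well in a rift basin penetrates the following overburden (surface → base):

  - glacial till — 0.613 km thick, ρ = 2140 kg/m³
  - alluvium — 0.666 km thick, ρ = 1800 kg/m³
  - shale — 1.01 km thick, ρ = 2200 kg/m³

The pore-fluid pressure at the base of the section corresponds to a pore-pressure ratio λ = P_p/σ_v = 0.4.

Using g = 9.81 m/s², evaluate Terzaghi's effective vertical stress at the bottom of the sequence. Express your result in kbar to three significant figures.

Overburden (lithostatic) stress σ_v:
glacial till: 2140 kg/m³ × 9.81 m/s² × 613 m = 1.287×10^7 Pa = 12.87 MPa
alluvium: 1800 kg/m³ × 9.81 m/s² × 666 m = 1.176×10^7 Pa = 11.76 MPa
shale: 2200 kg/m³ × 9.81 m/s² × 1010 m = 2.180×10^7 Pa = 21.80 MPa
Total = 12.87 + 11.76 + 21.80 = 46.427 MPa
Pore pressure P_p = λ·σ_v = 0.4 × 46.43 MPa = 18.57 MPa
Effective stress σ' = σ_v − P_p = 46.43 − 18.57 = 27.856 MPa = 0.27856 kbar

0.279 kbar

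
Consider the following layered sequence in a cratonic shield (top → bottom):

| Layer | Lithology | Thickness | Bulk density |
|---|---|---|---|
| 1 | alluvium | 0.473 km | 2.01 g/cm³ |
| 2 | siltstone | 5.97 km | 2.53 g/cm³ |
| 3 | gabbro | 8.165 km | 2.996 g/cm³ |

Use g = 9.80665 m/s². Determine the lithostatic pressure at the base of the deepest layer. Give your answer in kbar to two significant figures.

4.0 kbar

alluvium: 2010 kg/m³ × 9.80665 m/s² × 473 m = 9.323×10^6 Pa = 0.09323 kbar
siltstone: 2530 kg/m³ × 9.80665 m/s² × 5970 m = 1.481×10^8 Pa = 1.481 kbar
gabbro: 2996 kg/m³ × 9.80665 m/s² × 8165 m = 2.399×10^8 Pa = 2.399 kbar
Total = 0.09323 + 1.481 + 2.399 = 3.9734 kbar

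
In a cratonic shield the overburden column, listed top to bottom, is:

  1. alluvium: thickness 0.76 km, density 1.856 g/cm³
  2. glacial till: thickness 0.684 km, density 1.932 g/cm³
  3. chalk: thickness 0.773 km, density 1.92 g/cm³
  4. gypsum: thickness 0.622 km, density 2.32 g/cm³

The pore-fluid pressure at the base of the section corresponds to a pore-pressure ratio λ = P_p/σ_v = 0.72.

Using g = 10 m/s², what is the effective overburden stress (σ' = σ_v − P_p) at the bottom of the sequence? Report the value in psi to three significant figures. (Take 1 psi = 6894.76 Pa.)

2300 psi

Overburden (lithostatic) stress σ_v:
alluvium: 1856 kg/m³ × 10 m/s² × 760 m = 1.411×10^7 Pa = 14.11 MPa
glacial till: 1932 kg/m³ × 10 m/s² × 684 m = 1.321×10^7 Pa = 13.21 MPa
chalk: 1920 kg/m³ × 10 m/s² × 773 m = 1.484×10^7 Pa = 14.84 MPa
gypsum: 2320 kg/m³ × 10 m/s² × 622 m = 1.443×10^7 Pa = 14.43 MPa
Total = 14.11 + 13.21 + 14.84 + 14.43 = 56.592 MPa
Pore pressure P_p = λ·σ_v = 0.72 × 56.59 MPa = 40.75 MPa
Effective stress σ' = σ_v − P_p = 56.59 − 40.75 = 15.846 MPa = 2298.3 psi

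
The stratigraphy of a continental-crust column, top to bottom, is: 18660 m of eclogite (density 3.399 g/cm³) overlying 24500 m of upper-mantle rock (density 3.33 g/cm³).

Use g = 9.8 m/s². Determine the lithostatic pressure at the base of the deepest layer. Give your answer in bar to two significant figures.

14000 bar

eclogite: 3399 kg/m³ × 9.8 m/s² × 18660 m = 6.216×10^8 Pa = 6216 bar
upper-mantle rock: 3330 kg/m³ × 9.8 m/s² × 24500 m = 7.995×10^8 Pa = 7995 bar
Total = 6216 + 7995 = 14211 bar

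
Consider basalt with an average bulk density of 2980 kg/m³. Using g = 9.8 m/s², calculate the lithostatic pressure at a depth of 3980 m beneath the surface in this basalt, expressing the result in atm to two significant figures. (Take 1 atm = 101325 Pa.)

1100 atm

basalt: 2980 kg/m³ × 9.8 m/s² × 3980 m = 1.162×10^8 Pa = 1147 atm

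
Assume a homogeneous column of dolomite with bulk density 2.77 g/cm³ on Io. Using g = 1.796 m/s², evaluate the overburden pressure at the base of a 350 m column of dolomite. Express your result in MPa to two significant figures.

1.7 MPa

dolomite: 2770 kg/m³ × 1.796 m/s² × 350 m = 1.741×10^6 Pa = 1.741 MPa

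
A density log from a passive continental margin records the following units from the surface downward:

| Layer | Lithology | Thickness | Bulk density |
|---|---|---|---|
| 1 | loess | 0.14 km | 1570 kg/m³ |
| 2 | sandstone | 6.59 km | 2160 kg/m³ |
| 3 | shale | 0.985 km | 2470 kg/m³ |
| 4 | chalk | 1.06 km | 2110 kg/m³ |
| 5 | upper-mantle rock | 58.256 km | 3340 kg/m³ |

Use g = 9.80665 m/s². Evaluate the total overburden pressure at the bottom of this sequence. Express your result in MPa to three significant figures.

loess: 1570 kg/m³ × 9.80665 m/s² × 140 m = 2.156×10^6 Pa = 2.156 MPa
sandstone: 2160 kg/m³ × 9.80665 m/s² × 6590 m = 1.396×10^8 Pa = 139.6 MPa
shale: 2470 kg/m³ × 9.80665 m/s² × 985 m = 2.386×10^7 Pa = 23.86 MPa
chalk: 2110 kg/m³ × 9.80665 m/s² × 1060 m = 2.193×10^7 Pa = 21.93 MPa
upper-mantle rock: 3340 kg/m³ × 9.80665 m/s² × 58256 m = 1.908×10^9 Pa = 1908 MPa
Total = 2.156 + 139.6 + 23.86 + 21.93 + 1908 = 2095.7 MPa

2100 MPa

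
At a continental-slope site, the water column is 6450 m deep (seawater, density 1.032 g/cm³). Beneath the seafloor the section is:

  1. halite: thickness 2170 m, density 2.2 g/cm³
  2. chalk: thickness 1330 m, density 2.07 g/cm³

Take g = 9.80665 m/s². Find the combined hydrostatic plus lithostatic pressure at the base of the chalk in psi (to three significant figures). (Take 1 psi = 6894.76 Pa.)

seawater: 1032 kg/m³ × 9.80665 m/s² × 6450 m = 6.528×10^7 Pa = 9468 psi
halite: 2200 kg/m³ × 9.80665 m/s² × 2170 m = 4.682×10^7 Pa = 6790 psi
chalk: 2070 kg/m³ × 9.80665 m/s² × 1330 m = 2.700×10^7 Pa = 3916 psi
Total = 9468 + 6790 + 3916 = 20174 psi

20200 psi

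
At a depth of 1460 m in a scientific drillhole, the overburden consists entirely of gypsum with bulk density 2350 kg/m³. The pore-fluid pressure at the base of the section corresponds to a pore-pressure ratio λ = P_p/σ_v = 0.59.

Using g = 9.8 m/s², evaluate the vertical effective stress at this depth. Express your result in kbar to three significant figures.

Overburden (lithostatic) stress σ_v:
gypsum: 2350 kg/m³ × 9.8 m/s² × 1460 m = 3.362×10^7 Pa = 33.62 MPa
Pore pressure P_p = λ·σ_v = 0.59 × 33.62 MPa = 19.84 MPa
Effective stress σ' = σ_v − P_p = 33.62 − 19.84 = 13.786 MPa = 0.13786 kbar

0.138 kbar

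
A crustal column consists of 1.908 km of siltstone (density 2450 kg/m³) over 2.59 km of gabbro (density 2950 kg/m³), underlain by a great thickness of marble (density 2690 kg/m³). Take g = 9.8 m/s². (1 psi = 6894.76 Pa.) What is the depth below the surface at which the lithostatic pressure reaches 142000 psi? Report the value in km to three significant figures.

Pressure at base of upper layers: 2450×9.8×1908 + 2950×9.8×2590 = 1.207×10^8 Pa = 17504 psi
Remaining pressure to be supplied by marble: 9.791×10^8 − 1.207×10^8 = 8.584×10^8 Pa
Additional depth in marble = 8.584×10^8 Pa / (2690 kg/m³ × 9.8 m/s²) = 32561 m
Total depth = 4498 m + 32561 m = 37059 m
= 37.059 km

37.1 km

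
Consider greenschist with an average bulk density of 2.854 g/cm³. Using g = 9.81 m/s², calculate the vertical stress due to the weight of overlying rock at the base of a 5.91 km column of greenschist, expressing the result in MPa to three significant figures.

165 MPa

greenschist: 2854 kg/m³ × 9.81 m/s² × 5910 m = 1.655×10^8 Pa = 165.5 MPa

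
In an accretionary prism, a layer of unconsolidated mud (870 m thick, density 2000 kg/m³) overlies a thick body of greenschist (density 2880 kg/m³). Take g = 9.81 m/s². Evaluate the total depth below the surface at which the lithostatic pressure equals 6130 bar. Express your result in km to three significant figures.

22.0 km

Pressure at base of upper layers: 2000×9.81×870 = 1.707×10^7 Pa = 170.7 bar
Remaining pressure to be supplied by greenschist: 6.130×10^8 − 1.707×10^7 = 5.959×10^8 Pa
Additional depth in greenschist = 5.959×10^8 Pa / (2880 kg/m³ × 9.81 m/s²) = 21093 m
Total depth = 870 m + 21093 m = 21963 m
= 21.963 km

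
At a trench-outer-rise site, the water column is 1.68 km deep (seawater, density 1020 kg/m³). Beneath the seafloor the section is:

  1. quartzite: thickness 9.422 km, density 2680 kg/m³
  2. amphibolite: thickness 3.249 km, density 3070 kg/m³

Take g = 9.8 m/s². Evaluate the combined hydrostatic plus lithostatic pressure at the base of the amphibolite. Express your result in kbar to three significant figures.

seawater: 1020 kg/m³ × 9.8 m/s² × 1680 m = 1.679×10^7 Pa = 0.1679 kbar
quartzite: 2680 kg/m³ × 9.8 m/s² × 9422 m = 2.475×10^8 Pa = 2.475 kbar
amphibolite: 3070 kg/m³ × 9.8 m/s² × 3249 m = 9.775×10^7 Pa = 0.9775 kbar
Total = 0.1679 + 2.475 + 0.9775 = 3.6200 kbar

3.62 kbar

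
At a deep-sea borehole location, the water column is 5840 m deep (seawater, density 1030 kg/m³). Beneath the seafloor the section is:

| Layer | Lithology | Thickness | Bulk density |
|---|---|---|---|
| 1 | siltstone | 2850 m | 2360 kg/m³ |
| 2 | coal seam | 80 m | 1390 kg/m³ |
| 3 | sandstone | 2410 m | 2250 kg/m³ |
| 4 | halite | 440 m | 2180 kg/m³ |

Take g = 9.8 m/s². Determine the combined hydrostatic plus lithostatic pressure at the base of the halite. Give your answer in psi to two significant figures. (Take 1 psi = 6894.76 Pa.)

27000 psi

seawater: 1030 kg/m³ × 9.8 m/s² × 5840 m = 5.895×10^7 Pa = 8550 psi
siltstone: 2360 kg/m³ × 9.8 m/s² × 2850 m = 6.591×10^7 Pa = 9560 psi
coal seam: 1390 kg/m³ × 9.8 m/s² × 80 m = 1.090×10^6 Pa = 158.1 psi
sandstone: 2250 kg/m³ × 9.8 m/s² × 2410 m = 5.314×10^7 Pa = 7707 psi
halite: 2180 kg/m³ × 9.8 m/s² × 440 m = 9.400×10^6 Pa = 1363 psi
Total = 8550 + 9560 + 158.1 + 7707 + 1363 = 27339 psi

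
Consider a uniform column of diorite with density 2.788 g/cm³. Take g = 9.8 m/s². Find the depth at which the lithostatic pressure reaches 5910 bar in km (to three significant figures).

21.6 km

h = P/(ρg) = 5910 bar / (2788 kg/m³ × 9.8 m/s²) = 5.910×10^8 Pa / 27322 Pa/m = 21631 m
= 21.631 km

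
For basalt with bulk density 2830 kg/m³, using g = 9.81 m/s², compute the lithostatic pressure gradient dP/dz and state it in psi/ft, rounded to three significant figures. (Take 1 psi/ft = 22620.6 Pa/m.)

dP/dz = ρg = 2830 kg/m³ × 9.81 m/s² = 27762 Pa/m
= 27762 Pa/m × (1 psi/ft / 22621 Pa/m) = 1.2273 psi/ft

1.23 psi/ft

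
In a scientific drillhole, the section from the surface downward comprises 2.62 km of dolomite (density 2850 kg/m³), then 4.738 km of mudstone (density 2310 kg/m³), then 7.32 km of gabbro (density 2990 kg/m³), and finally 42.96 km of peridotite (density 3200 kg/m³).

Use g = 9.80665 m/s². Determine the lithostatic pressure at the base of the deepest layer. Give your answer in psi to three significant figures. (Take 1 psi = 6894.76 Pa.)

253000 psi

dolomite: 2850 kg/m³ × 9.80665 m/s² × 2620 m = 7.323×10^7 Pa = 10621 psi
mudstone: 2310 kg/m³ × 9.80665 m/s² × 4738 m = 1.073×10^8 Pa = 15567 psi
gabbro: 2990 kg/m³ × 9.80665 m/s² × 7320 m = 2.146×10^8 Pa = 31130 psi
peridotite: 3200 kg/m³ × 9.80665 m/s² × 42960 m = 1.348×10^9 Pa = 1.955×10^5 psi
Total = 10621 + 15567 + 31130 + 1.955×10^5 = 2.5285×10^5 psi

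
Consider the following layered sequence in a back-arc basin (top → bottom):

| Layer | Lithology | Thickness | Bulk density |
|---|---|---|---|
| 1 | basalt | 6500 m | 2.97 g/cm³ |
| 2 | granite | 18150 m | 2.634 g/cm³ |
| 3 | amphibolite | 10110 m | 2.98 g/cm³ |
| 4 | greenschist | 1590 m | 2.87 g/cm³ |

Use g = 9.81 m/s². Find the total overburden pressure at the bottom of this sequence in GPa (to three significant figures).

0.999 GPa

basalt: 2970 kg/m³ × 9.81 m/s² × 6500 m = 1.894×10^8 Pa = 0.1894 GPa
granite: 2634 kg/m³ × 9.81 m/s² × 18150 m = 4.690×10^8 Pa = 0.4690 GPa
amphibolite: 2980 kg/m³ × 9.81 m/s² × 10110 m = 2.956×10^8 Pa = 0.2956 GPa
greenschist: 2870 kg/m³ × 9.81 m/s² × 1590 m = 4.477×10^7 Pa = 0.04477 GPa
Total = 0.1894 + 0.4690 + 0.2956 + 0.04477 = 0.99869 GPa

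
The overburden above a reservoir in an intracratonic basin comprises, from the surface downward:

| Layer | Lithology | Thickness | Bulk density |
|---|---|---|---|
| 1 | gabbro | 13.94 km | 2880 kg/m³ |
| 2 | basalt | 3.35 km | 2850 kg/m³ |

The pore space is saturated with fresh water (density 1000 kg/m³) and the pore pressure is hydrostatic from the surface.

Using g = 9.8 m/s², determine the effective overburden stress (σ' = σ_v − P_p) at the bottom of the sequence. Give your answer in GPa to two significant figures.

Overburden (lithostatic) stress σ_v:
gabbro: 2880 kg/m³ × 9.8 m/s² × 13940 m = 3.934×10^8 Pa = 393.4 MPa
basalt: 2850 kg/m³ × 9.8 m/s² × 3350 m = 9.357×10^7 Pa = 93.57 MPa
Total = 393.4 + 93.57 = 487.01 MPa
Pore pressure P_p = 1000 kg/m³ × 9.8 m/s² × 17290 m = 1.694×10^8 Pa = 169.4 MPa
Effective stress σ' = σ_v − P_p = 487.0 − 169.4 = 317.57 MPa = 0.31757 GPa

0.32 GPa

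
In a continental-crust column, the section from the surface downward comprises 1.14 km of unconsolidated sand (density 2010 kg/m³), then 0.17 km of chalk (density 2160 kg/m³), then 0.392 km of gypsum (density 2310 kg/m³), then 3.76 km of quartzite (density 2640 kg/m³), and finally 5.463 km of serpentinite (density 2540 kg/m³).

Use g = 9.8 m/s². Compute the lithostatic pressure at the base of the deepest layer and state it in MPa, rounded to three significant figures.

268 MPa

unconsolidated sand: 2010 kg/m³ × 9.8 m/s² × 1140 m = 2.246×10^7 Pa = 22.46 MPa
chalk: 2160 kg/m³ × 9.8 m/s² × 170 m = 3.599×10^6 Pa = 3.599 MPa
gypsum: 2310 kg/m³ × 9.8 m/s² × 392 m = 8.874×10^6 Pa = 8.874 MPa
quartzite: 2640 kg/m³ × 9.8 m/s² × 3760 m = 9.728×10^7 Pa = 97.28 MPa
serpentinite: 2540 kg/m³ × 9.8 m/s² × 5463 m = 1.360×10^8 Pa = 136.0 MPa
Total = 22.46 + 3.599 + 8.874 + 97.28 + 136.0 = 268.19 MPa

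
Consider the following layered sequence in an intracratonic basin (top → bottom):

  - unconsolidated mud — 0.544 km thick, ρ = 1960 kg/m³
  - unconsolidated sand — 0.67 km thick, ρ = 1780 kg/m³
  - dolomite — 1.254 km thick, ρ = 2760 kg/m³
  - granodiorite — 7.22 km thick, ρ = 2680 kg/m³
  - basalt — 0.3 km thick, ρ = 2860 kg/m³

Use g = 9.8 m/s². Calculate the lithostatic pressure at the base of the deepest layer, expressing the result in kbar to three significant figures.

2.54 kbar

unconsolidated mud: 1960 kg/m³ × 9.8 m/s² × 544 m = 1.045×10^7 Pa = 0.1045 kbar
unconsolidated sand: 1780 kg/m³ × 9.8 m/s² × 670 m = 1.169×10^7 Pa = 0.1169 kbar
dolomite: 2760 kg/m³ × 9.8 m/s² × 1254 m = 3.392×10^7 Pa = 0.3392 kbar
granodiorite: 2680 kg/m³ × 9.8 m/s² × 7220 m = 1.896×10^8 Pa = 1.896 kbar
basalt: 2860 kg/m³ × 9.8 m/s² × 300 m = 8.408×10^6 Pa = 0.08408 kbar
Total = 0.1045 + 0.1169 + 0.3392 + 1.896 + 0.08408 = 2.5409 kbar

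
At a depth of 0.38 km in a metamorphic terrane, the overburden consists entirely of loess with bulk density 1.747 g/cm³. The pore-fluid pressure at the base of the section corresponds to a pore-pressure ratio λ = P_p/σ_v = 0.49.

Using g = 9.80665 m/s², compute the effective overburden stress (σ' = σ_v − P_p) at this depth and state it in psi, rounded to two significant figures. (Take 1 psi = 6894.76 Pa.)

Overburden (lithostatic) stress σ_v:
loess: 1747 kg/m³ × 9.80665 m/s² × 380 m = 6.510×10^6 Pa = 6.510 MPa
Pore pressure P_p = λ·σ_v = 0.49 × 6.510 MPa = 3.190 MPa
Effective stress σ' = σ_v − P_p = 6.510 − 3.190 = 3.3202 MPa = 481.56 psi

480 psi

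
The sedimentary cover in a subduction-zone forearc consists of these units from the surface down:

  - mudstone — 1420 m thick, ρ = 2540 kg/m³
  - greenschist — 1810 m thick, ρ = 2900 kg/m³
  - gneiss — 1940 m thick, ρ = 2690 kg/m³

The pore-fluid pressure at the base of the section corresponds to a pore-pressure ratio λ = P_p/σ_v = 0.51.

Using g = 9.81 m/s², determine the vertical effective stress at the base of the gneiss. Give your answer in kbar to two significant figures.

Overburden (lithostatic) stress σ_v:
mudstone: 2540 kg/m³ × 9.81 m/s² × 1420 m = 3.538×10^7 Pa = 35.38 MPa
greenschist: 2900 kg/m³ × 9.81 m/s² × 1810 m = 5.149×10^7 Pa = 51.49 MPa
gneiss: 2690 kg/m³ × 9.81 m/s² × 1940 m = 5.119×10^7 Pa = 51.19 MPa
Total = 35.38 + 51.49 + 51.19 = 138.07 MPa
Pore pressure P_p = λ·σ_v = 0.51 × 138.1 MPa = 70.42 MPa
Effective stress σ' = σ_v − P_p = 138.1 − 70.42 = 67.654 MPa = 0.67654 kbar

0.68 kbar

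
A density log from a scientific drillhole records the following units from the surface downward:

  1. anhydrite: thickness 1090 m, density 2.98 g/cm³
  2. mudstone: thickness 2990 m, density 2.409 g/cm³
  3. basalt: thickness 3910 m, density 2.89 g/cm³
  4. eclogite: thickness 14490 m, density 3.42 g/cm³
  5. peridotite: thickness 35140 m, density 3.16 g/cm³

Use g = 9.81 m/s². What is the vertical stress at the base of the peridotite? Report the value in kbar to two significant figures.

anhydrite: 2980 kg/m³ × 9.81 m/s² × 1090 m = 3.186×10^7 Pa = 0.3186 kbar
mudstone: 2409 kg/m³ × 9.81 m/s² × 2990 m = 7.066×10^7 Pa = 0.7066 kbar
basalt: 2890 kg/m³ × 9.81 m/s² × 3910 m = 1.109×10^8 Pa = 1.109 kbar
eclogite: 3420 kg/m³ × 9.81 m/s² × 14490 m = 4.861×10^8 Pa = 4.861 kbar
peridotite: 3160 kg/m³ × 9.81 m/s² × 35140 m = 1.089×10^9 Pa = 10.89 kbar
Total = 0.3186 + 0.7066 + 1.109 + 4.861 + 10.89 = 17.888 kbar

18 kbar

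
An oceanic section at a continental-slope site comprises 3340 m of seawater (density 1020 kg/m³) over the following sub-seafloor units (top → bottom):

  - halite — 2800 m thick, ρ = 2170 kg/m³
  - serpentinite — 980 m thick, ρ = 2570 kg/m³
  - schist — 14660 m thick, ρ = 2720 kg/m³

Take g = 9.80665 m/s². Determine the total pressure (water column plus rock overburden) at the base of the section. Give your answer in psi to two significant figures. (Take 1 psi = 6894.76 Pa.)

74000 psi

seawater: 1020 kg/m³ × 9.80665 m/s² × 3340 m = 3.341×10^7 Pa = 4846 psi
halite: 2170 kg/m³ × 9.80665 m/s² × 2800 m = 5.959×10^7 Pa = 8642 psi
serpentinite: 2570 kg/m³ × 9.80665 m/s² × 980 m = 2.470×10^7 Pa = 3582 psi
schist: 2720 kg/m³ × 9.80665 m/s² × 14660 m = 3.910×10^8 Pa = 56716 psi
Total = 4846 + 8642 + 3582 + 56716 = 73786 psi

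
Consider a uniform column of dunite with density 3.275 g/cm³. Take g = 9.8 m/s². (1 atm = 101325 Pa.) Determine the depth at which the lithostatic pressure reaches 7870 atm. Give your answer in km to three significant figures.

24.8 km

h = P/(ρg) = 7870 atm / (3275 kg/m³ × 9.8 m/s²) = 7.974×10^8 Pa / 32095 Pa/m = 24846 m
= 24.846 km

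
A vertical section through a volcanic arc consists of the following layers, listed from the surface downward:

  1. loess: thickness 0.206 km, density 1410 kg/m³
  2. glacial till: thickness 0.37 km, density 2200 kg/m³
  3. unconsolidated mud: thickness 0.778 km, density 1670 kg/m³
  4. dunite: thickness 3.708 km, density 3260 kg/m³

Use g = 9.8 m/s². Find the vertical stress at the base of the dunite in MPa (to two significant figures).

140 MPa

loess: 1410 kg/m³ × 9.8 m/s² × 206 m = 2.847×10^6 Pa = 2.847 MPa
glacial till: 2200 kg/m³ × 9.8 m/s² × 370 m = 7.977×10^6 Pa = 7.977 MPa
unconsolidated mud: 1670 kg/m³ × 9.8 m/s² × 778 m = 1.273×10^7 Pa = 12.73 MPa
dunite: 3260 kg/m³ × 9.8 m/s² × 3708 m = 1.185×10^8 Pa = 118.5 MPa
Total = 2.847 + 7.977 + 12.73 + 118.5 = 142.02 MPa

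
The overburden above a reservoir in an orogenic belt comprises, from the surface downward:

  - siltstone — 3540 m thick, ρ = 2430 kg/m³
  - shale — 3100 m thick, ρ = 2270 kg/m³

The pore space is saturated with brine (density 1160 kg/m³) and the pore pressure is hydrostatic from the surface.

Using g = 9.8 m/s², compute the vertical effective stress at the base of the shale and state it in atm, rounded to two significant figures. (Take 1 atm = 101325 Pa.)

Overburden (lithostatic) stress σ_v:
siltstone: 2430 kg/m³ × 9.8 m/s² × 3540 m = 8.430×10^7 Pa = 84.30 MPa
shale: 2270 kg/m³ × 9.8 m/s² × 3100 m = 6.896×10^7 Pa = 68.96 MPa
Total = 84.30 + 68.96 = 153.26 MPa
Pore pressure P_p = 1160 kg/m³ × 9.8 m/s² × 6640 m = 7.548×10^7 Pa = 75.48 MPa
Effective stress σ' = σ_v − P_p = 153.3 − 75.48 = 77.781 MPa = 767.64 atm

770 atm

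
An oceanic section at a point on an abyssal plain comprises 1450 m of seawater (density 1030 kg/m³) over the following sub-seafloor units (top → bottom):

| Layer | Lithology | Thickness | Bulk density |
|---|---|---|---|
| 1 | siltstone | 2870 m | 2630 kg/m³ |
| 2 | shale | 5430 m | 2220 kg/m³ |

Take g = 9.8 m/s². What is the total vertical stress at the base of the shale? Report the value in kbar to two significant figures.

2.1 kbar

seawater: 1030 kg/m³ × 9.8 m/s² × 1450 m = 1.464×10^7 Pa = 0.1464 kbar
siltstone: 2630 kg/m³ × 9.8 m/s² × 2870 m = 7.397×10^7 Pa = 0.7397 kbar
shale: 2220 kg/m³ × 9.8 m/s² × 5430 m = 1.181×10^8 Pa = 1.181 kbar
Total = 0.1464 + 0.7397 + 1.181 = 2.0674 kbar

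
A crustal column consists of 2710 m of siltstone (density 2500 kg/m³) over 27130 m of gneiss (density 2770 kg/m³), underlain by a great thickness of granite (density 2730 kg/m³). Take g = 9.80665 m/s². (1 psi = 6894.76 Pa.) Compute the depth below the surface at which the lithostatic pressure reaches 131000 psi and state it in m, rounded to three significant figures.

33600 m

Pressure at base of upper layers: 2500×9.80665×2710 + 2770×9.80665×27130 = 8.034×10^8 Pa = 1.165×10^5 psi
Remaining pressure to be supplied by granite: 9.032×10^8 − 8.034×10^8 = 9.980×10^7 Pa
Additional depth in granite = 9.980×10^7 Pa / (2730 kg/m³ × 9.80665 m/s²) = 3727.8 m
Total depth = 29840 m + 3727.8 m = 33568 m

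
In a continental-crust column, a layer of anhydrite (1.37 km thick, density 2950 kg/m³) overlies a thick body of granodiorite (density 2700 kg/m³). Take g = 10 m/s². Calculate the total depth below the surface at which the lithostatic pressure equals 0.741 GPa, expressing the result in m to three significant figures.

Pressure at base of upper layers: 2950×10×1370 = 4.042×10^7 Pa = 0.04041 GPa
Remaining pressure to be supplied by granodiorite: 7.410×10^8 − 4.042×10^7 = 7.006×10^8 Pa
Additional depth in granodiorite = 7.006×10^8 Pa / (2700 kg/m³ × 10 m/s²) = 25948 m
Total depth = 1370 m + 25948 m = 27318 m

27300 m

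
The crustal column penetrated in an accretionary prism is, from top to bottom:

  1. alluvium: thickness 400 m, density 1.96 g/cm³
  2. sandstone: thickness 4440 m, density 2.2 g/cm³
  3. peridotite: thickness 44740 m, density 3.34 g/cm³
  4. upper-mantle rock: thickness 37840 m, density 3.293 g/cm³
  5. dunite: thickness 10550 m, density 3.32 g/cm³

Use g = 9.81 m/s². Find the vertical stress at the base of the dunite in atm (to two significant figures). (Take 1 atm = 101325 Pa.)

31000 atm

alluvium: 1960 kg/m³ × 9.81 m/s² × 400 m = 7.691×10^6 Pa = 75.90 atm
sandstone: 2200 kg/m³ × 9.81 m/s² × 4440 m = 9.582×10^7 Pa = 945.7 atm
peridotite: 3340 kg/m³ × 9.81 m/s² × 44740 m = 1.466×10^9 Pa = 14468 atm
upper-mantle rock: 3293 kg/m³ × 9.81 m/s² × 37840 m = 1.222×10^9 Pa = 12064 atm
dunite: 3320 kg/m³ × 9.81 m/s² × 10550 m = 3.436×10^8 Pa = 3391 atm
Total = 75.90 + 945.7 + 14468 + 12064 + 3391 = 30944 atm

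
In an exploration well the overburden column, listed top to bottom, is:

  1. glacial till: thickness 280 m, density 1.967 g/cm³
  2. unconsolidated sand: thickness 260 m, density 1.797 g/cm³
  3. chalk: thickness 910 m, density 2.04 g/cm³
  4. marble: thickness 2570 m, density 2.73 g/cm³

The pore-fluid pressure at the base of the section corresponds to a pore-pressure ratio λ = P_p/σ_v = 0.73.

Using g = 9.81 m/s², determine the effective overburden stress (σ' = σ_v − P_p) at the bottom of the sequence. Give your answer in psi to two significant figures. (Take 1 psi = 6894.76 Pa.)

Overburden (lithostatic) stress σ_v:
glacial till: 1967 kg/m³ × 9.81 m/s² × 280 m = 5.403×10^6 Pa = 5.403 MPa
unconsolidated sand: 1797 kg/m³ × 9.81 m/s² × 260 m = 4.583×10^6 Pa = 4.583 MPa
chalk: 2040 kg/m³ × 9.81 m/s² × 910 m = 1.821×10^7 Pa = 18.21 MPa
marble: 2730 kg/m³ × 9.81 m/s² × 2570 m = 6.883×10^7 Pa = 68.83 MPa
Total = 5.403 + 4.583 + 18.21 + 68.83 = 97.026 MPa
Pore pressure P_p = λ·σ_v = 0.73 × 97.03 MPa = 70.83 MPa
Effective stress σ' = σ_v − P_p = 97.03 − 70.83 = 26.197 MPa = 3799.5 psi

3800 psi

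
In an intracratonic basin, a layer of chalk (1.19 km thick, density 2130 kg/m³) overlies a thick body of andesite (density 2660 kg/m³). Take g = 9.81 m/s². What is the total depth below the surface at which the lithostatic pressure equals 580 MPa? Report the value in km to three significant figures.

Pressure at base of upper layers: 2130×9.81×1190 = 2.487×10^7 Pa = 24.87 MPa
Remaining pressure to be supplied by andesite: 5.800×10^8 − 2.487×10^7 = 5.551×10^8 Pa
Additional depth in andesite = 5.551×10^8 Pa / (2660 kg/m³ × 9.81 m/s²) = 21274 m
Total depth = 1190 m + 21274 m = 22464 m
= 22.464 km

22.5 km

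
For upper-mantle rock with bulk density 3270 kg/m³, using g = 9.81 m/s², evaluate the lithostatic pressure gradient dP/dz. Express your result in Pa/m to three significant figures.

32100 Pa/m

dP/dz = ρg = 3270 kg/m³ × 9.81 m/s² = 32079 Pa/m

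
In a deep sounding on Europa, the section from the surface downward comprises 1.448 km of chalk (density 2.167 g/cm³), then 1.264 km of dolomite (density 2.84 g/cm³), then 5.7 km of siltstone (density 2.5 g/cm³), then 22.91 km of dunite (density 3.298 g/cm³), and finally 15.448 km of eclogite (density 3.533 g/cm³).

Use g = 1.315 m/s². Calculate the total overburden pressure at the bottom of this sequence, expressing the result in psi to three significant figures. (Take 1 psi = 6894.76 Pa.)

28800 psi

chalk: 2167 kg/m³ × 1.315 m/s² × 1448 m = 4.126×10^6 Pa = 598.5 psi
dolomite: 2840 kg/m³ × 1.315 m/s² × 1264 m = 4.721×10^6 Pa = 684.7 psi
siltstone: 2500 kg/m³ × 1.315 m/s² × 5700 m = 1.874×10^7 Pa = 2718 psi
dunite: 3298 kg/m³ × 1.315 m/s² × 22910 m = 9.936×10^7 Pa = 14411 psi
eclogite: 3533 kg/m³ × 1.315 m/s² × 15448 m = 7.177×10^7 Pa = 10409 psi
Total = 598.5 + 684.7 + 2718 + 14411 + 10409 = 28821 psi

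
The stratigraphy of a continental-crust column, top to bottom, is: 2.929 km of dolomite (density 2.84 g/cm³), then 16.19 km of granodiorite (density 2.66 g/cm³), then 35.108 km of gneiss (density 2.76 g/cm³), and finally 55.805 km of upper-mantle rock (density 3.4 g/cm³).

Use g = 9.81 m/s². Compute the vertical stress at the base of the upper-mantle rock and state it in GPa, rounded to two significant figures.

3.3 GPa

dolomite: 2840 kg/m³ × 9.81 m/s² × 2929 m = 8.160×10^7 Pa = 0.08160 GPa
granodiorite: 2660 kg/m³ × 9.81 m/s² × 16190 m = 4.225×10^8 Pa = 0.4225 GPa
gneiss: 2760 kg/m³ × 9.81 m/s² × 35108 m = 9.506×10^8 Pa = 0.9506 GPa
upper-mantle rock: 3400 kg/m³ × 9.81 m/s² × 55805 m = 1.861×10^9 Pa = 1.861 GPa
Total = 0.08160 + 0.4225 + 0.9506 + 1.861 = 3.3160 GPa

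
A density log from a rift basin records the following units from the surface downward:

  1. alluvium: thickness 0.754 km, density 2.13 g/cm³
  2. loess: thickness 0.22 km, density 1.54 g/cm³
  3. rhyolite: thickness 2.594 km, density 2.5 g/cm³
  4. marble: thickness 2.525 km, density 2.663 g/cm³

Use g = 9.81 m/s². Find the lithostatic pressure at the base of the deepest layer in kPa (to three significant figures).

alluvium: 2130 kg/m³ × 9.81 m/s² × 754 m = 1.576×10^7 Pa = 15755 kPa
loess: 1540 kg/m³ × 9.81 m/s² × 220 m = 3.324×10^6 Pa = 3324 kPa
rhyolite: 2500 kg/m³ × 9.81 m/s² × 2594 m = 6.362×10^7 Pa = 63618 kPa
marble: 2663 kg/m³ × 9.81 m/s² × 2525 m = 6.596×10^7 Pa = 65963 kPa
Total = 15755 + 3324 + 63618 + 65963 = 1.4866×10^5 kPa

149000 kPa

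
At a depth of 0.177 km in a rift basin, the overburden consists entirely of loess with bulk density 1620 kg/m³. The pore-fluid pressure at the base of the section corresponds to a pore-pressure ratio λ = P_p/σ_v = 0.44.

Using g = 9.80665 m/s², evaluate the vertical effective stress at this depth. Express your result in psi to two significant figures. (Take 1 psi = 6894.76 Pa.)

Overburden (lithostatic) stress σ_v:
loess: 1620 kg/m³ × 9.80665 m/s² × 177 m = 2.812×10^6 Pa = 2.812 MPa
Pore pressure P_p = λ·σ_v = 0.44 × 2.812 MPa = 1.237 MPa
Effective stress σ' = σ_v − P_p = 2.812 − 1.237 = 1.5747 MPa = 228.39 psi

230 psi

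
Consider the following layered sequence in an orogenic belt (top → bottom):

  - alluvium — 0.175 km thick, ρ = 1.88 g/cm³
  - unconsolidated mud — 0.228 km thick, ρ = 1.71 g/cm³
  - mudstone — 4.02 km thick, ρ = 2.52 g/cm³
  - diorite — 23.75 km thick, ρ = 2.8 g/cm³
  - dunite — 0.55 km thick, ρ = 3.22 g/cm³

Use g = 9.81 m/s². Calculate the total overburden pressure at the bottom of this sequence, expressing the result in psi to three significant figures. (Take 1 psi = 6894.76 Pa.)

113000 psi

alluvium: 1880 kg/m³ × 9.81 m/s² × 175 m = 3.227×10^6 Pa = 468.1 psi
unconsolidated mud: 1710 kg/m³ × 9.81 m/s² × 228 m = 3.825×10^6 Pa = 554.7 psi
mudstone: 2520 kg/m³ × 9.81 m/s² × 4020 m = 9.938×10^7 Pa = 14414 psi
diorite: 2800 kg/m³ × 9.81 m/s² × 23750 m = 6.524×10^8 Pa = 94618 psi
dunite: 3220 kg/m³ × 9.81 m/s² × 550 m = 1.737×10^7 Pa = 2520 psi
Total = 468.1 + 554.7 + 14414 + 94618 + 2520 = 1.1257×10^5 psi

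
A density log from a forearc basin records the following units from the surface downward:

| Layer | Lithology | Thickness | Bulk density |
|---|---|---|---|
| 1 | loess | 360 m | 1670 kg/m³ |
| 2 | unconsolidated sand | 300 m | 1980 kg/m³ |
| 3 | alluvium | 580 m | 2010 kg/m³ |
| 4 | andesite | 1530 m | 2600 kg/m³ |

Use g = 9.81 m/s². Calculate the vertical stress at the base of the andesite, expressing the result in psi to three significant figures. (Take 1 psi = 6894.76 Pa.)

loess: 1670 kg/m³ × 9.81 m/s² × 360 m = 5.898×10^6 Pa = 855.4 psi
unconsolidated sand: 1980 kg/m³ × 9.81 m/s² × 300 m = 5.827×10^6 Pa = 845.2 psi
alluvium: 2010 kg/m³ × 9.81 m/s² × 580 m = 1.144×10^7 Pa = 1659 psi
andesite: 2600 kg/m³ × 9.81 m/s² × 1530 m = 3.902×10^7 Pa = 5660 psi
Total = 855.4 + 845.2 + 1659 + 5660 = 9019.3 psi

9020 psi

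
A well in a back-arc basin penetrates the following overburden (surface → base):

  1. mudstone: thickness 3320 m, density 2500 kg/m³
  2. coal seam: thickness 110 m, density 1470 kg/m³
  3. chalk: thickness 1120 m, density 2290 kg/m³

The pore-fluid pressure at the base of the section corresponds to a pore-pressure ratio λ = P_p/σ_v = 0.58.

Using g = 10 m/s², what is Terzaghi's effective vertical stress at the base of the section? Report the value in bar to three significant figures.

Overburden (lithostatic) stress σ_v:
mudstone: 2500 kg/m³ × 10 m/s² × 3320 m = 8.300×10^7 Pa = 83.00 MPa
coal seam: 1470 kg/m³ × 10 m/s² × 110 m = 1.617×10^6 Pa = 1.617 MPa
chalk: 2290 kg/m³ × 10 m/s² × 1120 m = 2.565×10^7 Pa = 25.65 MPa
Total = 83.00 + 1.617 + 25.65 = 110.27 MPa
Pore pressure P_p = λ·σ_v = 0.58 × 110.3 MPa = 63.95 MPa
Effective stress σ' = σ_v − P_p = 110.3 − 63.95 = 46.311 MPa = 463.11 bar

463 bar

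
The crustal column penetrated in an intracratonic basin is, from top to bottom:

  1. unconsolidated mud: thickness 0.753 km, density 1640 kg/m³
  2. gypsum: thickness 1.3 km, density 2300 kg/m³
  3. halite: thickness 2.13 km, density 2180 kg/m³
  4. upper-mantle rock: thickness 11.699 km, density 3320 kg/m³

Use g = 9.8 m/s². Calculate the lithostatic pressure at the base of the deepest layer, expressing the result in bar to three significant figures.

4680 bar

unconsolidated mud: 1640 kg/m³ × 9.8 m/s² × 753 m = 1.210×10^7 Pa = 121.0 bar
gypsum: 2300 kg/m³ × 9.8 m/s² × 1300 m = 2.930×10^7 Pa = 293.0 bar
halite: 2180 kg/m³ × 9.8 m/s² × 2130 m = 4.551×10^7 Pa = 455.1 bar
upper-mantle rock: 3320 kg/m³ × 9.8 m/s² × 11699 m = 3.806×10^8 Pa = 3806 bar
Total = 121.0 + 293.0 + 455.1 + 3806 = 4675.5 bar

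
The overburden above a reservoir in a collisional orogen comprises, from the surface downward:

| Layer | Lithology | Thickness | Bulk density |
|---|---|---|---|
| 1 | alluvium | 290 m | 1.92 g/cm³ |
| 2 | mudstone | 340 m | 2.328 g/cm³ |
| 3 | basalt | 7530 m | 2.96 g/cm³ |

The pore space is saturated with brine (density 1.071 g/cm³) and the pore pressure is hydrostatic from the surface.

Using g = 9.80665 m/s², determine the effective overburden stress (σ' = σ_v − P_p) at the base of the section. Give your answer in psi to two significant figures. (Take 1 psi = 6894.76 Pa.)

21000 psi

Overburden (lithostatic) stress σ_v:
alluvium: 1920 kg/m³ × 9.80665 m/s² × 290 m = 5.460×10^6 Pa = 5.460 MPa
mudstone: 2328 kg/m³ × 9.80665 m/s² × 340 m = 7.762×10^6 Pa = 7.762 MPa
basalt: 2960 kg/m³ × 9.80665 m/s² × 7530 m = 2.186×10^8 Pa = 218.6 MPa
Total = 5.460 + 7.762 + 218.6 = 231.80 MPa
Pore pressure P_p = 1071 kg/m³ × 9.80665 m/s² × 8160 m = 8.570×10^7 Pa = 85.70 MPa
Effective stress σ' = σ_v − P_p = 231.8 − 85.70 = 146.10 MPa = 21190 psi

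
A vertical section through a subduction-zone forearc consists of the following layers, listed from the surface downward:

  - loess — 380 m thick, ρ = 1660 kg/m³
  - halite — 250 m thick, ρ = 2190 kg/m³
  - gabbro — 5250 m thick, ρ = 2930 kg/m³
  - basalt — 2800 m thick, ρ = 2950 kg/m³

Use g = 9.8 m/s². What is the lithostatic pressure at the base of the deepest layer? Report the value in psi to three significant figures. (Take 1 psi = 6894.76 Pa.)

35300 psi

loess: 1660 kg/m³ × 9.8 m/s² × 380 m = 6.182×10^6 Pa = 896.6 psi
halite: 2190 kg/m³ × 9.8 m/s² × 250 m = 5.365×10^6 Pa = 778.2 psi
gabbro: 2930 kg/m³ × 9.8 m/s² × 5250 m = 1.507×10^8 Pa = 21864 psi
basalt: 2950 kg/m³ × 9.8 m/s² × 2800 m = 8.095×10^7 Pa = 11741 psi
Total = 896.6 + 778.2 + 21864 + 11741 = 35280 psi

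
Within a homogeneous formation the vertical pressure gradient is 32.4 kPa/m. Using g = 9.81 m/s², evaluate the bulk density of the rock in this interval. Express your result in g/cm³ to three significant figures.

3.30 g/cm³

ρ = (dP/dz)/g = 32.4 kPa/m / 9.81 m/s² = 32400 Pa/m / 9.81 m/s² = 3302.8 kg/m³
= 3.303 g/cm³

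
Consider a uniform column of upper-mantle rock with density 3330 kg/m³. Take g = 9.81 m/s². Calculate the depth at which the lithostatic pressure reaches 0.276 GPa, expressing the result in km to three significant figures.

h = P/(ρg) = 0.276 GPa / (3330 kg/m³ × 9.81 m/s²) = 2.760×10^8 Pa / 32667 Pa/m = 8448.8 m
= 8.4488 km

8.45 km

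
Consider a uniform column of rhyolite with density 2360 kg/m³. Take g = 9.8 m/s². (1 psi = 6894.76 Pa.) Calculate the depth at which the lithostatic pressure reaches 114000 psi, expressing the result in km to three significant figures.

34.0 km

h = P/(ρg) = 114000 psi / (2360 kg/m³ × 9.8 m/s²) = 7.860×10^8 Pa / 23128 Pa/m = 33985 m
= 33.985 km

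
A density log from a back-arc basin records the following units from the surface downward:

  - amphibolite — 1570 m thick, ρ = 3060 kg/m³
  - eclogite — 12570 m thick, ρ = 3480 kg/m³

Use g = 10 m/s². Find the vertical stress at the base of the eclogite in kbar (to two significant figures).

4.9 kbar

amphibolite: 3060 kg/m³ × 10 m/s² × 1570 m = 4.804×10^7 Pa = 0.4804 kbar
eclogite: 3480 kg/m³ × 10 m/s² × 12570 m = 4.374×10^8 Pa = 4.374 kbar
Total = 0.4804 + 4.374 = 4.8548 kbar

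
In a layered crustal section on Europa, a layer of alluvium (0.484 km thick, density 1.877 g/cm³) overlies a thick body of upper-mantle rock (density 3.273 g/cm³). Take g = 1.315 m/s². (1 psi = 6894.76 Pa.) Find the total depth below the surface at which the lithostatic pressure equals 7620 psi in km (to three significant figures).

12.4 km

Pressure at base of upper layers: 1877×1.315×484 = 1.195×10^6 Pa = 173.3 psi
Remaining pressure to be supplied by upper-mantle rock: 5.254×10^7 − 1.195×10^6 = 5.134×10^7 Pa
Additional depth in upper-mantle rock = 5.134×10^7 Pa / (3273 kg/m³ × 1.315 m/s²) = 11929 m
Total depth = 484 m + 11929 m = 12413 m
= 12.413 km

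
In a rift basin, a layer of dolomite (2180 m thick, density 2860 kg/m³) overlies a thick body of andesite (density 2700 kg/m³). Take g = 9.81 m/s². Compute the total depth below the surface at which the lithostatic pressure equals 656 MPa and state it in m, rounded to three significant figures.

24600 m

Pressure at base of upper layers: 2860×9.81×2180 = 6.116×10^7 Pa = 61.16 MPa
Remaining pressure to be supplied by andesite: 6.560×10^8 − 6.116×10^7 = 5.948×10^8 Pa
Additional depth in andesite = 5.948×10^8 Pa / (2700 kg/m³ × 9.81 m/s²) = 22458 m
Total depth = 2180 m + 22458 m = 24638 m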